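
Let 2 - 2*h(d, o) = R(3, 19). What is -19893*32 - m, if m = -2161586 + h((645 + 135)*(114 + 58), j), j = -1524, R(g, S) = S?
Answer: 3050037/2 ≈ 1.5250e+6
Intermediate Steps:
h(d, o) = -17/2 (h(d, o) = 1 - ½*19 = 1 - 19/2 = -17/2)
m = -4323189/2 (m = -2161586 - 17/2 = -4323189/2 ≈ -2.1616e+6)
-19893*32 - m = -19893*32 - 1*(-4323189/2) = -636576 + 4323189/2 = 3050037/2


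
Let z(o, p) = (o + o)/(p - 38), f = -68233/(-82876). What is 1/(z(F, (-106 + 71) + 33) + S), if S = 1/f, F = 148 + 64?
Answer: -341165/3201969 ≈ -0.10655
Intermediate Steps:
f = 68233/82876 (f = -68233*(-1/82876) = 68233/82876 ≈ 0.82331)
F = 212
S = 82876/68233 (S = 1/(68233/82876) = 82876/68233 ≈ 1.2146)
z(o, p) = 2*o/(-38 + p) (z(o, p) = (2*o)/(-38 + p) = 2*o/(-38 + p))
1/(z(F, (-106 + 71) + 33) + S) = 1/(2*212/(-38 + ((-106 + 71) + 33)) + 82876/68233) = 1/(2*212/(-38 + (-35 + 33)) + 82876/68233) = 1/(2*212/(-38 - 2) + 82876/68233) = 1/(2*212/(-40) + 82876/68233) = 1/(2*212*(-1/40) + 82876/68233) = 1/(-53/5 + 82876/68233) = 1/(-3201969/341165) = -341165/3201969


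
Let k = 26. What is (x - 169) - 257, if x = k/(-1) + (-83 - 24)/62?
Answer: -28131/62 ≈ -453.73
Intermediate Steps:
x = -1719/62 (x = 26/(-1) + (-83 - 24)/62 = 26*(-1) - 107*1/62 = -26 - 107/62 = -1719/62 ≈ -27.726)
(x - 169) - 257 = (-1719/62 - 169) - 257 = -12197/62 - 257 = -28131/62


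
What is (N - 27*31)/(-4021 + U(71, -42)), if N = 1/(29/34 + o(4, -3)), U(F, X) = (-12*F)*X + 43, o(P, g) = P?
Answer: -138071/5247990 ≈ -0.026309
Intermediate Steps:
U(F, X) = 43 - 12*F*X (U(F, X) = -12*F*X + 43 = 43 - 12*F*X)
N = 34/165 (N = 1/(29/34 + 4) = 1/(165/34) = 34/165 ≈ 0.20606)
(N - 27*31)/(-4021 + U(71, -42)) = (34/165 - 27*31)/(-4021 + (43 - 12*71*(-42))) = (34/165 - 837)/(-4021 + (43 + 35784)) = -138071/(165*(-4021 + 35827)) = -138071/165/31806 = -138071/165*1/31806 = -138071/5247990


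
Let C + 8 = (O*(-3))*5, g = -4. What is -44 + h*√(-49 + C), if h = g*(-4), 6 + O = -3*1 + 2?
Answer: -44 + 64*√3 ≈ 66.851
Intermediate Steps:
O = -7 (O = -6 + (-3*1 + 2) = -6 + (-3 + 2) = -6 - 1 = -7)
C = 97 (C = -8 - 7*(-3)*5 = -8 + 21*5 = -8 + 105 = 97)
h = 16 (h = -4*(-4) = 16)
-44 + h*√(-49 + C) = -44 + 16*√(-49 + 97) = -44 + 16*√48 = -44 + 16*(4*√3) = -44 + 64*√3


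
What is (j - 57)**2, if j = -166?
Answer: 49729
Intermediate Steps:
(j - 57)**2 = (-166 - 57)**2 = (-223)**2 = 49729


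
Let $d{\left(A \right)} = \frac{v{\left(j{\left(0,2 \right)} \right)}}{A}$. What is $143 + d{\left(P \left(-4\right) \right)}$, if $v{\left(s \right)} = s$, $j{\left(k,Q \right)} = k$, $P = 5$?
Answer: $143$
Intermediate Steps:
$d{\left(A \right)} = 0$ ($d{\left(A \right)} = \frac{0}{A} = 0$)
$143 + d{\left(P \left(-4\right) \right)} = 143 + 0 = 143$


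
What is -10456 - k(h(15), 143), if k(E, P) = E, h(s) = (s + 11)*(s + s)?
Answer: -11236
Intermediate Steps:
h(s) = 2*s*(11 + s) (h(s) = (11 + s)*(2*s) = 2*s*(11 + s))
-10456 - k(h(15), 143) = -10456 - 2*15*(11 + 15) = -10456 - 2*15*26 = -10456 - 1*780 = -10456 - 780 = -11236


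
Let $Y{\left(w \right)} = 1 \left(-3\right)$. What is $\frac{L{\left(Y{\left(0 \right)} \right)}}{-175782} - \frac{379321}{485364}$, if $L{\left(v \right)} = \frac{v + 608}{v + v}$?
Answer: $- \frac{8328607894}{10664781831} \approx -0.78094$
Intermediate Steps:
$Y{\left(w \right)} = -3$
$L{\left(v \right)} = \frac{608 + v}{2 v}$
$\frac{L{\left(Y{\left(0 \right)} \right)}}{-175782} - \frac{379321}{485364} = \frac{\frac{1}{2} \frac{1}{-3} \left(608 - 3\right)}{-175782} - \frac{379321}{485364} = \frac{1}{2} \left(- \frac{1}{3}\right) 605 \left(- \frac{1}{175782}\right) - \frac{379321}{485364} = \left(- \frac{605}{6}\right) \left(- \frac{1}{175782}\right) - \frac{379321}{485364} = \frac{605}{1054692} - \frac{379321}{485364} = - \frac{8328607894}{10664781831}$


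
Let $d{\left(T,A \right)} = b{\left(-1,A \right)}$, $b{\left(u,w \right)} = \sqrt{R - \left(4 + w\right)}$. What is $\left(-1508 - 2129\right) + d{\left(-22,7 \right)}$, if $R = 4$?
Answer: $-3637 + i \sqrt{7} \approx -3637.0 + 2.6458 i$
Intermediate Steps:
$b{\left(u,w \right)} = \sqrt{- w}$ ($b{\left(u,w \right)} = \sqrt{4 - \left(4 + w\right)} = \sqrt{- w}$)
$d{\left(T,A \right)} = \sqrt{- A}$
$\left(-1508 - 2129\right) + d{\left(-22,7 \right)} = \left(-1508 - 2129\right) + \sqrt{\left(-1\right) 7} = -3637 + \sqrt{-7} = -3637 + i \sqrt{7}$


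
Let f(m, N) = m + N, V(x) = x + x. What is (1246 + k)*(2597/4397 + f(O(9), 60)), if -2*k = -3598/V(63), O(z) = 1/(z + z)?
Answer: 108885799555/1424628 ≈ 76431.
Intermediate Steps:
V(x) = 2*x
O(z) = 1/(2*z)
k = 257/18 (k = -(-1799)/(2*63) = -(-1799)/126 = -1/2*(-257/9) = 257/18 ≈ 14.278)
f(m, N) = N + m
(1246 + k)*(2597/4397 + f(O(9), 60)) = (1246 + 257/18)*(2597/4397 + (60 + (1/2)/9)) = 22685*(2597*(1/4397) + (60 + (1/2)*(1/9)))/18 = 22685*(2597/4397 + (60 + 1/18))/18 = 22685*(2597/4397 + 1081/18)/18 = (22685/18)*(4799903/79146) = 108885799555/1424628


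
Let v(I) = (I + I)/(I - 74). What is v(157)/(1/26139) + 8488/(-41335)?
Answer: 339262342906/3430805 ≈ 98887.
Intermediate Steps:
v(I) = 2*I/(-74 + I) (v(I) = (2*I)/(-74 + I) = 2*I/(-74 + I))
v(157)/(1/26139) + 8488/(-41335) = (2*157/(-74 + 157))/(1/26139) + 8488/(-41335) = (2*157/83)/(1/26139) + 8488*(-1/41335) = (2*157*(1/83))*26139 - 8488/41335 = (314/83)*26139 - 8488/41335 = 8207646/83 - 8488/41335 = 339262342906/3430805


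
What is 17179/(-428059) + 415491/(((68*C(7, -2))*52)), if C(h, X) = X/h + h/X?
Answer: -1246592374799/40110840536 ≈ -31.079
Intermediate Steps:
17179/(-428059) + 415491/(((68*C(7, -2))*52)) = 17179/(-428059) + 415491/(((68*(-2/7 + 7/(-2)))*52)) = 17179*(-1/428059) + 415491/(((68*(-2*⅐ + 7*(-½)))*52)) = -17179/428059 + 415491/(((68*(-2/7 - 7/2))*52)) = -17179/428059 + 415491/(((68*(-53/14))*52)) = -17179/428059 + 415491/((-1802/7*52)) = -17179/428059 + 415491/(-93704/7) = -17179/428059 + 415491*(-7/93704) = -17179/428059 - 2908437/93704 = -1246592374799/40110840536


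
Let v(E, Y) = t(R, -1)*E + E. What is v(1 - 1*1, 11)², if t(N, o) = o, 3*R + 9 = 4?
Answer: 0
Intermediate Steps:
R = -5/3 (R = -3 + (⅓)*4 = -3 + 4/3 = -5/3 ≈ -1.6667)
v(E, Y) = 0 (v(E, Y) = -E + E = 0)
v(1 - 1*1, 11)² = 0² = 0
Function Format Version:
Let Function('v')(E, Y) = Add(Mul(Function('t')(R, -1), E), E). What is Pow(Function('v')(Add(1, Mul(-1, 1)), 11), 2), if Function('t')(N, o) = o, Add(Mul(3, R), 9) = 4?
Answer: 0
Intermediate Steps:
R = Rational(-5, 3) (R = Add(-3, Mul(Rational(1, 3), 4)) = Add(-3, Rational(4, 3)) = Rational(-5, 3) ≈ -1.6667)
Function('v')(E, Y) = 0 (Function('v')(E, Y) = Add(Mul(-1, E), E) = 0)
Pow(Function('v')(Add(1, Mul(-1, 1)), 11), 2) = Pow(0, 2) = 0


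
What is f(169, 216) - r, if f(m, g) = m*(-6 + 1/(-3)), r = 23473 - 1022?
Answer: -70564/3 ≈ -23521.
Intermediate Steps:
r = 22451
f(m, g) = -19*m/3 (f(m, g) = m*(-6 - 1/3) = m*(-19/3) = -19*m/3)
f(169, 216) - r = -19/3*169 - 1*22451 = -3211/3 - 22451 = -70564/3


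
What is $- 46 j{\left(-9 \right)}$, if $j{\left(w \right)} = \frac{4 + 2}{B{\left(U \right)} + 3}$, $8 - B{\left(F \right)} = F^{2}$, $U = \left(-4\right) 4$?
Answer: $\frac{276}{245} \approx 1.1265$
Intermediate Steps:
$U = -16$
$B{\left(F \right)} = 8 - F^{2}$
$j{\left(w \right)} = - \frac{6}{245}$ ($j{\left(w \right)} = \frac{4 + 2}{\left(8 - \left(-16\right)^{2}\right) + 3} = \frac{6}{\left(8 - 256\right) + 3} = \frac{6}{-248 + 3} = \frac{6}{-245} = 6 \left(- \frac{1}{245}\right) = - \frac{6}{245}$)
$- 46 j{\left(-9 \right)} = \left(-46\right) \left(- \frac{6}{245}\right) = \frac{276}{245}$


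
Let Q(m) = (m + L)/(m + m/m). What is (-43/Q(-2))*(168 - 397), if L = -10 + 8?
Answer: 9847/4 ≈ 2461.8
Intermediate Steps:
L = -2
Q(m) = (-2 + m)/(1 + m) (Q(m) = (m - 2)/(m + m/m) = (-2 + m)/(m + 1) = (-2 + m)/(1 + m))
(-43/Q(-2))*(168 - 397) = (-43*(1 - 2)/(-2 - 2))*(168 - 397) = -43/(-4/(-1))*(-229) = -43/((-1*(-4)))*(-229) = -43/4*(-229) = 9847/4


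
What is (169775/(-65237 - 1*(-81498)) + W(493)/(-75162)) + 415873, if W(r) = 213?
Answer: 169432199299381/407403094 ≈ 4.1588e+5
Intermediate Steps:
(169775/(-65237 - 1*(-81498)) + W(493)/(-75162)) + 415873 = (169775/(-65237 - 1*(-81498)) + 213/(-75162)) + 415873 = (169775/(-65237 + 81498) + 213*(-1/75162)) + 415873 = (169775/16261 - 71/25054) + 415873 = 4252388319/407403094 + 415873 = 169432199299381/407403094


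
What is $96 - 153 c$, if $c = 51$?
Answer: $-7707$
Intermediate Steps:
$96 - 153 c = 96 - 7803 = -7707$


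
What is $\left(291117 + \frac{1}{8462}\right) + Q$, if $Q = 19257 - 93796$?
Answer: $\frac{1832683037}{8462} \approx 2.1658 \cdot 10^{5}$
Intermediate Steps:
$Q = -74539$ ($Q = 19257 - 93796 = -74539$)
$\left(291117 + \frac{1}{8462}\right) + Q = \left(291117 + \frac{1}{8462}\right) - 74539 = \frac{2463432055}{8462} - 74539 = \frac{1832683037}{8462}$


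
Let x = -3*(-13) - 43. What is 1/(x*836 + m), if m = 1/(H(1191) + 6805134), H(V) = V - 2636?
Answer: -6803689/22751536015 ≈ -0.00029904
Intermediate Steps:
H(V) = -2636 + V
x = -4 (x = 39 - 43 = -4)
m = 1/6803689 (m = 1/((-2636 + 1191) + 6805134) = 1/(-1445 + 6805134) = 1/6803689 ≈ 1.4698e-7)
1/(x*836 + m) = 1/(-4*836 + 1/6803689) = 1/(-3344 + 1/6803689) = 1/(-22751536015/6803689) = -6803689/22751536015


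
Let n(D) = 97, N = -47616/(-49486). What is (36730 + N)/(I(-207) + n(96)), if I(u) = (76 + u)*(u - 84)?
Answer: 454417099/472813987 ≈ 0.96109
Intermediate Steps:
N = 23808/24743 (N = -47616*(-1/49486) = 23808/24743 ≈ 0.96221)
I(u) = (-84 + u)*(76 + u) (I(u) = (76 + u)*(-84 + u) = (-84 + u)*(76 + u))
(36730 + N)/(I(-207) + n(96)) = (36730 + 23808/24743)/((-6384 + (-207)**2 - 8*(-207)) + 97) = 908834198/(24743*((-6384 + 42849 + 1656) + 97)) = 908834198/(24743*(38121 + 97)) = (908834198/24743)/38218 = (908834198/24743)*(1/38218) = 454417099/472813987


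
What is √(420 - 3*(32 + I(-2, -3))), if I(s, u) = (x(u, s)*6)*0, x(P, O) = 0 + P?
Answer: 18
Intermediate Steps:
x(P, O) = P
I(s, u) = 0 (I(s, u) = (u*6)*0 = (6*u)*0 = 0)
√(420 - 3*(32 + I(-2, -3))) = √(420 - 3*(32 + 0)) = √(420 - 3*32) = √(420 - 96) = √324 = 18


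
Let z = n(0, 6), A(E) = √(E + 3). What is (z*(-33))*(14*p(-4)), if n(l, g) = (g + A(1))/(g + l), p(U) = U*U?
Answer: -9856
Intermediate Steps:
p(U) = U²
A(E) = √(3 + E)
n(l, g) = (2 + g)/(g + l) (n(l, g) = (g + √(3 + 1))/(g + l) = (g + √4)/(g + l) = (g + 2)/(g + l) = (2 + g)/(g + l))
z = 4/3 (z = (2 + 6)/(6 + 0) = 8/6 = (⅙)*8 = 4/3 ≈ 1.3333)
(z*(-33))*(14*p(-4)) = ((4/3)*(-33))*(14*(-4)²) = -616*16 = -44*224 = -9856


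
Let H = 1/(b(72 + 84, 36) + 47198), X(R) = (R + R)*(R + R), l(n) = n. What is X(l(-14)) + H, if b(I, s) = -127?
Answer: 36903665/47071 ≈ 784.00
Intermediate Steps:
X(R) = 4*R**2 (X(R) = (2*R)*(2*R) = 4*R**2)
H = 1/47071 (H = 1/(-127 + 47198) = 1/47071 ≈ 2.1245e-5)
X(l(-14)) + H = 4*(-14)**2 + 1/47071 = 4*196 + 1/47071 = 784 + 1/47071 = 36903665/47071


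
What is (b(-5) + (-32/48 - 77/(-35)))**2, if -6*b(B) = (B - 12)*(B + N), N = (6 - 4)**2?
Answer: 169/100 ≈ 1.6900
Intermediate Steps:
N = 4 (N = 2**2 = 4)
b(B) = -(-12 + B)*(4 + B)/6 (b(B) = -(B - 12)*(B + 4)/6 = -(-12 + B)*(4 + B)/6)
(b(-5) + (-32/48 - 77/(-35)))**2 = ((8 - 1/6*(-5)**2 + (4/3)*(-5)) + (-32/48 - 77/(-35)))**2 = ((8 - 1/6*25 - 20/3) + (-32*1/48 - 77*(-1/35)))**2 = ((8 - 25/6 - 20/3) + (-2/3 + 11/5))**2 = (-17/6 + 23/15)**2 = (-13/10)**2 = 169/100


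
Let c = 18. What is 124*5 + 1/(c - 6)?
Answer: 7441/12 ≈ 620.08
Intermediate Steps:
124*5 + 1/(c - 6) = 124*5 + 1/(18 - 6) = 620 + 1/12 = 7441/12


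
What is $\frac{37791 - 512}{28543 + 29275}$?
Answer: $\frac{37279}{57818} \approx 0.64476$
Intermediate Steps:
$\frac{37791 - 512}{28543 + 29275} = \frac{37279}{57818}$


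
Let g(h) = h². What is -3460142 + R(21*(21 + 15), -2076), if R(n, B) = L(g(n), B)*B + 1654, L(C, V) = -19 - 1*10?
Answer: -3398284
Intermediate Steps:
L(C, V) = -29 (L(C, V) = -19 - 10 = -29)
R(n, B) = 1654 - 29*B (R(n, B) = -29*B + 1654 = 1654 - 29*B)
-3460142 + R(21*(21 + 15), -2076) = -3460142 + (1654 - 29*(-2076)) = -3460142 + (1654 + 60204) = -3460142 + 61858 = -3398284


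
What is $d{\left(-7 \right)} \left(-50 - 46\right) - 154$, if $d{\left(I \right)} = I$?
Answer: $518$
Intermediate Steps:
$d{\left(-7 \right)} \left(-50 - 46\right) - 154 = - 7 \left(-50 - 46\right) - 154 = \left(-7\right) \left(-96\right) - 154 = 672 - 154 = 518$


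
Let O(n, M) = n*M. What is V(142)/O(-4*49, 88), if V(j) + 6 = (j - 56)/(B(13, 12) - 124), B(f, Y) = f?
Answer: 47/119658 ≈ 0.00039279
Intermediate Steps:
V(j) = -610/111 - j/111 (V(j) = -6 + (j - 56)/(13 - 124) = -6 + (-56 + j)/(-111) = -6 + (-56 + j)*(-1/111) = -6 + (56/111 - j/111) = -610/111 - j/111)
O(n, M) = M*n
V(142)/O(-4*49, 88) = (-610/111 - 1/111*142)/((88*(-4*49))) = (-610/111 - 142/111)/((88*(-196))) = -752/111/(-17248) = -752/111*(-1/17248) = 47/119658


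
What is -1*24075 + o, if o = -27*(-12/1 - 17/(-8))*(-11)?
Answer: -216063/8 ≈ -27008.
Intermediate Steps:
o = -23463/8 (o = -27*(-12*1 - 17*(-1/8))*(-11) = -27*(-12 + 17/8)*(-11) = -27*(-79/8)*(-11) = (2133/8)*(-11) = -23463/8 ≈ -2932.9)
-1*24075 + o = -1*24075 - 23463/8 = -24075 - 23463/8 = -216063/8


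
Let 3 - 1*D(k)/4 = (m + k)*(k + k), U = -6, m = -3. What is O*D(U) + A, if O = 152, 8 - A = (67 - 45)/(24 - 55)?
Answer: -1978770/31 ≈ -63831.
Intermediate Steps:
A = 270/31 (A = 8 - (67 - 45)/(24 - 55) = 8 - 22/(-31) = 8 - 22*(-1)/31 = 8 - 1*(-22/31) = 8 + 22/31 = 270/31 ≈ 8.7097)
D(k) = 12 - 8*k*(-3 + k) (D(k) = 12 - 4*(-3 + k)*(k + k) = 12 - 4*(-3 + k)*2*k = 12 - 8*k*(-3 + k))
O*D(U) + A = 152*(12 - 8*(-6)**2 + 24*(-6)) + 270/31 = 152*(12 - 8*36 - 144) + 270/31 = 152*(12 - 288 - 144) + 270/31 = 152*(-420) + 270/31 = -63840 + 270/31 = -1978770/31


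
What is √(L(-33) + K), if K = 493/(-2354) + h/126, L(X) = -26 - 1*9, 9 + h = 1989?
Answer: I*√5293409198/16478 ≈ 4.4153*I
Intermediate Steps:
h = 1980 (h = -9 + 1989 = 1980)
L(X) = -35 (L(X) = -26 - 9 = -35)
K = 255489/16478 (K = 493/(-2354) + 1980/126 = 493*(-1/2354) + 1980*(1/126) = -493/2354 + 110/7 = 255489/16478 ≈ 15.505)
√(L(-33) + K) = √(-35 + 255489/16478) = √(-321241/16478) = I*√5293409198/16478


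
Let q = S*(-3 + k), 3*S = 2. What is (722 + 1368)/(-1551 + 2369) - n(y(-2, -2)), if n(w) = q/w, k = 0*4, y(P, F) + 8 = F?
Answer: 4816/2045 ≈ 2.3550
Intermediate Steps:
S = ⅔ (S = (⅓)*2 = ⅔ ≈ 0.66667)
y(P, F) = -8 + F
k = 0
q = -2 (q = 2*(-3 + 0)/3 = (⅔)*(-3) = -2)
n(w) = -2/w
(722 + 1368)/(-1551 + 2369) - n(y(-2, -2)) = (722 + 1368)/(-1551 + 2369) - (-2)/(-8 - 2) = 2090/818 - (-2)/(-10) = 2090*(1/818) - (-2)*(-1)/10 = 1045/409 - 1*⅕ = 1045/409 - ⅕ = 4816/2045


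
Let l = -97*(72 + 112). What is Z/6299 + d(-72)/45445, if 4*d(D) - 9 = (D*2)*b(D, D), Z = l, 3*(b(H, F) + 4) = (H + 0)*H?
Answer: -4808117293/1145032220 ≈ -4.1991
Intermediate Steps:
b(H, F) = -4 + H**2/3 (b(H, F) = -4 + ((H + 0)*H)/3 = -4 + (H*H)/3 = -4 + H**2/3)
l = -17848 (l = -97*184 = -17848)
Z = -17848
d(D) = 9/4 + D*(-4 + D**2/3)/2 (d(D) = 9/4 + ((D*2)*(-4 + D**2/3))/4 = 9/4 + ((2*D)*(-4 + D**2/3))/4 = 9/4 + (2*D*(-4 + D**2/3))/4 = 9/4 + D*(-4 + D**2/3)/2)
Z/6299 + d(-72)/45445 = -17848/6299 + (9/4 + (1/6)*(-72)*(-12 + (-72)**2))/45445 = -17848*1/6299 + (9/4 + (1/6)*(-72)*(-12 + 5184))*(1/45445) = -17848/6299 + (9/4 + (1/6)*(-72)*5172)*(1/45445) = -17848/6299 + (9/4 - 62064)*(1/45445) = -17848/6299 - 248247/4*1/45445 = -17848/6299 - 248247/181780 = -4808117293/1145032220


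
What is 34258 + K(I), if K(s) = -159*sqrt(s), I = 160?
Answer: 34258 - 636*sqrt(10) ≈ 32247.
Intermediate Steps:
34258 + K(I) = 34258 - 636*sqrt(10)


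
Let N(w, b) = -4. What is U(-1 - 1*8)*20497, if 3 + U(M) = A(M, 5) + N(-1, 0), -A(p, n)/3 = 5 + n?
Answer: -758389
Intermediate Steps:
A(p, n) = -15 - 3*n (A(p, n) = -3*(5 + n) = -15 - 3*n)
U(M) = -37 (U(M) = -3 + ((-15 - 3*5) - 4) = -3 + ((-15 - 15) - 4) = -3 + (-30 - 4) = -3 - 34 = -37)
U(-1 - 1*8)*20497 = -37*20497 = -758389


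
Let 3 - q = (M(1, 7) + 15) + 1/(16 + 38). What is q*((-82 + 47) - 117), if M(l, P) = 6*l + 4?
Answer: 90364/27 ≈ 3346.8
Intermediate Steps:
M(l, P) = 4 + 6*l
q = -1189/54 (q = 3 - (((4 + 6*1) + 15) + 1/(16 + 38)) = 3 - (((4 + 6) + 15) + 1/54) = 3 - ((10 + 15) + 1/54) = 3 - (25 + 1/54) = 3 - 1*1351/54 = 3 - 1351/54 = -1189/54 ≈ -22.019)
q*((-82 + 47) - 117) = -1189*((-82 + 47) - 117)/54 = -1189*(-35 - 117)/54 = -1189/54*(-152) = 90364/27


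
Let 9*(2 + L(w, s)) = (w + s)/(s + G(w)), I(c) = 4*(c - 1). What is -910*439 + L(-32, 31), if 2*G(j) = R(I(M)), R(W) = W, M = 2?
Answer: -118649125/297 ≈ -3.9949e+5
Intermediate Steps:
I(c) = -4 + 4*c (I(c) = 4*(-1 + c) = -4 + 4*c)
G(j) = 2 (G(j) = (-4 + 4*2)/2 = (-4 + 8)/2 = (½)*4 = 2)
L(w, s) = -2 + (s + w)/(9*(2 + s)) (L(w, s) = -2 + ((w + s)/(s + 2))/9 = -2 + ((s + w)/(2 + s))/9 = -2 + (s + w)/(9*(2 + s)))
-910*439 + L(-32, 31) = -910*439 + (-36 - 32 - 17*31)/(9*(2 + 31)) = -399490 + (⅑)*(-36 - 32 - 527)/33 = -399490 + (⅑)*(1/33)*(-595) = -399490 - 595/297 = -118649125/297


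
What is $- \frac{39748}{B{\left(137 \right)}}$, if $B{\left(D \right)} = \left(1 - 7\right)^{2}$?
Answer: $- \frac{9937}{9} \approx -1104.1$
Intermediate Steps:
$B{\left(D \right)} = 36$ ($B{\left(D \right)} = \left(-6\right)^{2} = 36$)
$- \frac{39748}{B{\left(137 \right)}} = - \frac{39748}{36} = \left(-39748\right) \frac{1}{36} = - \frac{9937}{9}$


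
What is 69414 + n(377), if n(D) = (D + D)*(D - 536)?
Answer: -50472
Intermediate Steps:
n(D) = 2*D*(-536 + D) (n(D) = (2*D)*(-536 + D) = 2*D*(-536 + D))
69414 + n(377) = 69414 + 2*377*(-536 + 377) = 69414 + 2*377*(-159) = 69414 - 119886 = -50472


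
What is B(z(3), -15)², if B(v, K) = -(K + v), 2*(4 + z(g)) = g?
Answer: 1225/4 ≈ 306.25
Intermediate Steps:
z(g) = -4 + g/2
B(v, K) = -K - v
B(z(3), -15)² = (-1*(-15) - (-4 + (½)*3))² = (15 - (-4 + 3/2))² = (15 - 1*(-5/2))² = (15 + 5/2)² = (35/2)² = 1225/4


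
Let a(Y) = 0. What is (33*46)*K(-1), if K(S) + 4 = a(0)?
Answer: -6072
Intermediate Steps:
K(S) = -4 (K(S) = -4 + 0 = -4)
(33*46)*K(-1) = (33*46)*(-4) = 1518*(-4) = -6072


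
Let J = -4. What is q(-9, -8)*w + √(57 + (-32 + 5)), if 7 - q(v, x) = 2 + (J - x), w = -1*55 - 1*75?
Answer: -130 + √30 ≈ -124.52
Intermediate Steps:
w = -130 (w = -55 - 75 = -130)
q(v, x) = 9 + x (q(v, x) = 7 - (2 + (-4 - x)) = 7 - (-2 - x) = 7 + (2 + x) = 9 + x)
q(-9, -8)*w + √(57 + (-32 + 5)) = (9 - 8)*(-130) + √(57 + (-32 + 5)) = 1*(-130) + √(57 - 27) = -130 + √30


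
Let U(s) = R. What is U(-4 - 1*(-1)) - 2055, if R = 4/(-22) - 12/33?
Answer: -22611/11 ≈ -2055.5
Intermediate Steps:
R = -6/11 (R = 4*(-1/22) - 12*1/33 = -2/11 - 4/11 = -6/11 ≈ -0.54545)
U(s) = -6/11
U(-4 - 1*(-1)) - 2055 = -6/11 - 2055 = -22611/11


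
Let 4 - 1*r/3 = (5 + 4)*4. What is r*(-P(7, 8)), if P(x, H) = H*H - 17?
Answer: 4512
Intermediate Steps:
P(x, H) = -17 + H² (P(x, H) = H² - 17 = -17 + H²)
r = -96 (r = 12 - 3*(5 + 4)*4 = 12 - 27*4 = 12 - 3*36 = 12 - 108 = -96)
r*(-P(7, 8)) = -(-96)*(-17 + 8²) = -(-96)*(-17 + 64) = -(-96)*47 = -96*(-47) = 4512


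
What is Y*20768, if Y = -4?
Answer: -83072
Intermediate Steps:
Y*20768 = -4*20768 = -83072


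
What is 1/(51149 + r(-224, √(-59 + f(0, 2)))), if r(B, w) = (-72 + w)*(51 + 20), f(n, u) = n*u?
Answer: 46037/2119702788 - 71*I*√59/2119702788 ≈ 2.1719e-5 - 2.5728e-7*I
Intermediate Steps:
r(B, w) = -5112 + 71*w (r(B, w) = (-72 + w)*71 = -5112 + 71*w)
1/(51149 + r(-224, √(-59 + f(0, 2)))) = 1/(51149 + (-5112 + 71*√(-59 + 0*2))) = 1/(51149 + (-5112 + 71*√(-59 + 0))) = 1/(51149 + (-5112 + 71*√(-59))) = 1/(51149 + (-5112 + 71*(I*√59))) = 1/(51149 + (-5112 + 71*I*√59)) = 1/(46037 + 71*I*√59)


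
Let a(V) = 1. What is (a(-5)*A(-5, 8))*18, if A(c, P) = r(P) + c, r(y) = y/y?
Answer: -72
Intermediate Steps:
r(y) = 1
A(c, P) = 1 + c
(a(-5)*A(-5, 8))*18 = (1*(1 - 5))*18 = (1*(-4))*18 = -4*18 = -72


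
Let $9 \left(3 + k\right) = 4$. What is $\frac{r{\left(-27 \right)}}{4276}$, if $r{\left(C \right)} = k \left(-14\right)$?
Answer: $\frac{161}{19242} \approx 0.0083671$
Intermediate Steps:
$k = - \frac{23}{9}$ ($k = -3 + \frac{1}{9} \cdot 4 = -3 + \frac{4}{9} = - \frac{23}{9} \approx -2.5556$)
$r{\left(C \right)} = \frac{322}{9}$ ($r{\left(C \right)} = \left(- \frac{23}{9}\right) \left(-14\right) = \frac{322}{9}$)
$\frac{r{\left(-27 \right)}}{4276} = \frac{322}{9 \cdot 4276} = \frac{322}{9} \cdot \frac{1}{4276} = \frac{161}{19242}$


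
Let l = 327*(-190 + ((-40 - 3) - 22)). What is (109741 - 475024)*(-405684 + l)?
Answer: 178648591527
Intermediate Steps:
l = -83385 (l = 327*(-190 + (-43 - 22)) = 327*(-190 - 65) = 327*(-255) = -83385)
(109741 - 475024)*(-405684 + l) = (109741 - 475024)*(-405684 - 83385) = -365283*(-489069) = 178648591527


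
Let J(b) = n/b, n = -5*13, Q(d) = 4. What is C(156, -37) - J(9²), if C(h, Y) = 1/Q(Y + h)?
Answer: 341/324 ≈ 1.0525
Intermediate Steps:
n = -65
J(b) = -65/b
C(h, Y) = ¼ (C(h, Y) = 1/4 = ¼)
C(156, -37) - J(9²) = ¼ - (-65)/(9²) = ¼ - (-65)/81 = ¼ - 1*(-65/81) = ¼ + 65/81 = 341/324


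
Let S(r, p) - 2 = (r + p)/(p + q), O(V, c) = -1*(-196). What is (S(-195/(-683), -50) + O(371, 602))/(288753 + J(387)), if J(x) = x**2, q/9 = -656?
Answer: 805217191/1783285671804 ≈ 0.00045154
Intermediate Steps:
q = -5904 (q = 9*(-656) = -5904)
O(V, c) = 196
S(r, p) = 2 + (p + r)/(-5904 + p) (S(r, p) = 2 + (r + p)/(p - 5904) = 2 + (p + r)/(-5904 + p))
(S(-195/(-683), -50) + O(371, 602))/(288753 + J(387)) = ((-11808 - 195/(-683) + 3*(-50))/(-5904 - 50) + 196)/(288753 + 387**2) = ((-11808 - 195*(-1/683) - 150)/(-5954) + 196)/(288753 + 149769) = (-(-11808 + 195/683 - 150)/5954 + 196)/438522 = (-1/5954*(-8167119/683) + 196)*(1/438522) = (8167119/4066582 + 196)*(1/438522) = (805217191/4066582)*(1/438522) = 805217191/1783285671804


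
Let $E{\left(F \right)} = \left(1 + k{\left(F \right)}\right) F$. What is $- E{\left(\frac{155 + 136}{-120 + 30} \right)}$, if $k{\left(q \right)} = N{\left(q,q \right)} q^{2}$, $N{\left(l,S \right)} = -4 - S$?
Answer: $- \frac{18372479}{810000} \approx -22.682$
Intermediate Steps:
$k{\left(q \right)} = q^{2} \left(-4 - q\right)$ ($k{\left(q \right)} = \left(-4 - q\right) q^{2} = q^{2} \left(-4 - q\right)$)
$E{\left(F \right)} = F \left(1 + F^{2} \left(-4 - F\right)\right)$ ($E{\left(F \right)} = \left(1 + F^{2} \left(-4 - F\right)\right) F = F \left(1 + F^{2} \left(-4 - F\right)\right)$)
$- E{\left(\frac{155 + 136}{-120 + 30} \right)} = - (\frac{155 + 136}{-120 + 30} - \left(\frac{155 + 136}{-120 + 30}\right)^{4} - 4 \left(\frac{155 + 136}{-120 + 30}\right)^{3}) = - (\frac{291}{-90} - \left(\frac{291}{-90}\right)^{4} - 4 \left(\frac{291}{-90}\right)^{3}) = - (291 \left(- \frac{1}{90}\right) - \left(291 \left(- \frac{1}{90}\right)\right)^{4} - 4 \left(291 \left(- \frac{1}{90}\right)\right)^{3}) = - (- \frac{97}{30} - \left(- \frac{97}{30}\right)^{4} - 4 \left(- \frac{97}{30}\right)^{3}) = - (- \frac{97}{30} - \frac{88529281}{810000} - - \frac{912673}{6750}) = - (- \frac{97}{30} - \frac{88529281}{810000} + \frac{912673}{6750}) = \left(-1\right) \frac{18372479}{810000} = - \frac{18372479}{810000}$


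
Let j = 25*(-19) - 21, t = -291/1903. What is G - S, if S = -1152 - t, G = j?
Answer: 1248077/1903 ≈ 655.85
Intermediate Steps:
t = -291/1903 (t = -291*1/1903 = -291/1903 ≈ -0.15292)
j = -496 (j = -475 - 21 = -496)
G = -496
S = -2191965/1903 (S = -1152 - 1*(-291/1903) = -1152 + 291/1903 = -2191965/1903 ≈ -1151.8)
G - S = -496 - 1*(-2191965/1903) = -496 + 2191965/1903 = 1248077/1903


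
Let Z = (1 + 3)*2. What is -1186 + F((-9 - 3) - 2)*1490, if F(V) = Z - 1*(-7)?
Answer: 21164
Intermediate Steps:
Z = 8 (Z = 4*2 = 8)
F(V) = 15 (F(V) = 8 - 1*(-7) = 8 + 7 = 15)
-1186 + F((-9 - 3) - 2)*1490 = -1186 + 15*1490 = -1186 + 22350 = 21164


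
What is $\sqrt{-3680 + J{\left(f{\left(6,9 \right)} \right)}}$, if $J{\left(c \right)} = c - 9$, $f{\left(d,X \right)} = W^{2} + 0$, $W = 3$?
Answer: $4 i \sqrt{230} \approx 60.663 i$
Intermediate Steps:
$f{\left(d,X \right)} = 9$ ($f{\left(d,X \right)} = 3^{2} + 0 = 9 + 0 = 9$)
$J{\left(c \right)} = -9 + c$ ($J{\left(c \right)} = c - 9 = -9 + c$)
$\sqrt{-3680 + J{\left(f{\left(6,9 \right)} \right)}} = \sqrt{-3680 + \left(-9 + 9\right)} = \sqrt{-3680 + 0} = \sqrt{-3680} = 4 i \sqrt{230}$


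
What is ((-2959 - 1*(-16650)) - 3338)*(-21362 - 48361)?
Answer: -721842219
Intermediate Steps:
((-2959 - 1*(-16650)) - 3338)*(-21362 - 48361) = ((-2959 + 16650) - 3338)*(-69723) = (13691 - 3338)*(-69723) = 10353*(-69723) = -721842219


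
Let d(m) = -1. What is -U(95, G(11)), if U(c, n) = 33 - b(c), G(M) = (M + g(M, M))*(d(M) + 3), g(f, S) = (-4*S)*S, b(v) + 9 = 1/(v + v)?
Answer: -7979/190 ≈ -41.995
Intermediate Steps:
b(v) = -9 + 1/(2*v) (b(v) = -9 + 1/(v + v) = -9 + 1/(2*v))
g(f, S) = -4*S**2
G(M) = -8*M**2 + 2*M (G(M) = (M - 4*M**2)*(-1 + 3) = (M - 4*M**2)*2 = -8*M**2 + 2*M)
U(c, n) = 42 - 1/(2*c) (U(c, n) = 33 - (-9 + 1/(2*c)) = 33 + (9 - 1/(2*c)) = 42 - 1/(2*c))
-U(95, G(11)) = -(42 - 1/2/95) = -(42 - 1/2*1/95) = -(42 - 1/190) = -1*7979/190 = -7979/190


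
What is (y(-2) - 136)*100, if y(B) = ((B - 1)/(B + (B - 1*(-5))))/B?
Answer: -13450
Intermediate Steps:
y(B) = (-1 + B)/(B*(5 + 2*B)) (y(B) = ((-1 + B)/(B + (B + 5)))/B = ((-1 + B)/(B + (5 + B)))/B = ((-1 + B)/(5 + 2*B))/B = (-1 + B)/(B*(5 + 2*B)))
(y(-2) - 136)*100 = ((-1 - 2)/((-2)*(5 + 2*(-2))) - 136)*100 = (-1/2*(-3)/(5 - 4) - 136)*100 = (-1/2*(-3)/1 - 136)*100 = (-1/2*1*(-3) - 136)*100 = (3/2 - 136)*100 = -269/2*100 = -13450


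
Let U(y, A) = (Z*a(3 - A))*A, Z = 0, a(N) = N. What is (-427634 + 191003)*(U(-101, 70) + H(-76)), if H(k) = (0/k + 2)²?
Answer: -946524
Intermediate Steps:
H(k) = 4 (H(k) = (0 + 2)² = 2² = 4)
U(y, A) = 0 (U(y, A) = (0*(3 - A))*A = 0*A = 0)
(-427634 + 191003)*(U(-101, 70) + H(-76)) = (-427634 + 191003)*(0 + 4) = -236631*4 = -946524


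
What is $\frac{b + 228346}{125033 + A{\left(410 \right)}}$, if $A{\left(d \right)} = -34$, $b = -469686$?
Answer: $- \frac{241340}{124999} \approx -1.9307$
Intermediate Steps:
$\frac{b + 228346}{125033 + A{\left(410 \right)}} = \frac{-469686 + 228346}{125033 - 34} = - \frac{241340}{124999}$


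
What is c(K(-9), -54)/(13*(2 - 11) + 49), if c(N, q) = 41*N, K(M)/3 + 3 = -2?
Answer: 615/68 ≈ 9.0441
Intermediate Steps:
K(M) = -15 (K(M) = -9 + 3*(-2) = -9 - 6 = -15)
c(K(-9), -54)/(13*(2 - 11) + 49) = (41*(-15))/(13*(2 - 11) + 49) = -615/(13*(-9) + 49) = -615/(-117 + 49) = -615/(-68) = -615*(-1/68) = 615/68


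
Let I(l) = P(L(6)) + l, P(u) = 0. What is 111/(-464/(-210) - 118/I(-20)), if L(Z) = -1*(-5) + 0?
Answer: 23310/1703 ≈ 13.688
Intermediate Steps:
L(Z) = 5 (L(Z) = 5 + 0 = 5)
I(l) = l (I(l) = 0 + l = l)
111/(-464/(-210) - 118/I(-20)) = 111/(-464/(-210) - 118/(-20)) = 111/(-464*(-1/210) - 118*(-1/20)) = 111/(232/105 + 59/10) = 111/(1703/210) = 111*(210/1703) = 23310/1703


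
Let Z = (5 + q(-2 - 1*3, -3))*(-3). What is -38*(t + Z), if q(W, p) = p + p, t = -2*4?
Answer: 190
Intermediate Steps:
t = -8
q(W, p) = 2*p
Z = 3 (Z = (5 + 2*(-3))*(-3) = (5 - 6)*(-3) = -1*(-3) = 3)
-38*(t + Z) = -38*(-8 + 3) = -38*(-5) = 190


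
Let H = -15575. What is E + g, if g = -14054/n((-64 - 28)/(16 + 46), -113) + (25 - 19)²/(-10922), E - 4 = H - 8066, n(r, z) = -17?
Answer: -2117639581/92837 ≈ -22810.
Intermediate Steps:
E = -23637 (E = 4 + (-15575 - 8066) = 4 - 23641 = -23637)
g = 76748588/92837 (g = -14054/(-17) + (25 - 19)²/(-10922) = -14054*(-1/17) + 6²*(-1/10922) = 14054/17 + 36*(-1/10922) = 14054/17 - 18/5461 = 76748588/92837 ≈ 826.70)
E + g = -23637 + 76748588/92837 = -2117639581/92837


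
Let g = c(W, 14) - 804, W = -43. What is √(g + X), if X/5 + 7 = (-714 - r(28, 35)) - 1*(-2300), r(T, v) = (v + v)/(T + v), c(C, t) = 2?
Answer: √63787/3 ≈ 84.187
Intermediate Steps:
r(T, v) = 2*v/(T + v) (r(T, v) = (2*v)/(T + v) = 2*v/(T + v))
g = -802 (g = 2 - 804 = -802)
X = 71005/9 (X = -35 + 5*((-714 - 2*35/(28 + 35)) - 1*(-2300)) = -35 + 5*((-714 - 2*35/63) + 2300) = -35 + 5*((-714 - 1*10/9) + 2300) = -35 + 5*((-714 - 10/9) + 2300) = -35 + 5*(-6436/9 + 2300) = -35 + 5*(14264/9) = -35 + 71320/9 = 71005/9 ≈ 7889.4)
√(g + X) = √(-802 + 71005/9) = √(63787/9) = √63787/3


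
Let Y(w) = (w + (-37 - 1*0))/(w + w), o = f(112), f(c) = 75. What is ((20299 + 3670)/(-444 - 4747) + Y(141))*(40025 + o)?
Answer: -124698849700/731931 ≈ -1.7037e+5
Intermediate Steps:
o = 75
Y(w) = (-37 + w)/(2*w) (Y(w) = (w + (-37 + 0))/((2*w)) = (w - 37)*(1/(2*w)) = (-37 + w)*(1/(2*w)) = (-37 + w)/(2*w))
((20299 + 3670)/(-444 - 4747) + Y(141))*(40025 + o) = ((20299 + 3670)/(-444 - 4747) + (1/2)*(-37 + 141)/141)*(40025 + 75) = (23969/(-5191) + (1/2)*(1/141)*104)*40100 = (23969*(-1/5191) + 52/141)*40100 = (-23969/5191 + 52/141)*40100 = -3109697/731931*40100 = -124698849700/731931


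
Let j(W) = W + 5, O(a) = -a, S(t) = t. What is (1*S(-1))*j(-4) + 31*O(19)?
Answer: -590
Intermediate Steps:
j(W) = 5 + W
(1*S(-1))*j(-4) + 31*O(19) = (1*(-1))*(5 - 4) + 31*(-1*19) = -1*1 + 31*(-19) = -1 - 589 = -590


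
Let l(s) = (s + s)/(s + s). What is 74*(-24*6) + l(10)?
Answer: -10655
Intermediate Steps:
l(s) = 1 (l(s) = (2*s)/((2*s)) = (2*s)*(1/(2*s)) = 1)
74*(-24*6) + l(10) = 74*(-24*6) + 1 = 74*(-144) + 1 = -10656 + 1 = -10655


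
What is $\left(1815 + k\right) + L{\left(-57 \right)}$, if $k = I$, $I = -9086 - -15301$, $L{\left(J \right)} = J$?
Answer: $7973$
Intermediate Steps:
$I = 6215$ ($I = -9086 + 15301 = 6215$)
$k = 6215$
$\left(1815 + k\right) + L{\left(-57 \right)} = \left(1815 + 6215\right) - 57 = 8030 - 57 = 7973$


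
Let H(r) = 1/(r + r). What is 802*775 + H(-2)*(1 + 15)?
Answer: 621546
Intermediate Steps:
H(r) = 1/(2*r)
802*775 + H(-2)*(1 + 15) = 802*775 + ((½)/(-2))*(1 + 15) = 621550 + ((½)*(-½))*16 = 621550 - ¼*16 = 621550 - 4 = 621546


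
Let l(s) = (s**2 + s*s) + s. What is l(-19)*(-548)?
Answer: -385244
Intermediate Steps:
l(s) = s + 2*s**2 (l(s) = (s**2 + s**2) + s = 2*s**2 + s = s + 2*s**2)
l(-19)*(-548) = -19*(1 + 2*(-19))*(-548) = -19*(1 - 38)*(-548) = -19*(-37)*(-548) = 703*(-548) = -385244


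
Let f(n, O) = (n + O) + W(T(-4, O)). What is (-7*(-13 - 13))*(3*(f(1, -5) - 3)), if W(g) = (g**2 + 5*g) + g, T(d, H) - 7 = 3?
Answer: 83538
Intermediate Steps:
T(d, H) = 10 (T(d, H) = 7 + 3 = 10)
W(g) = g**2 + 6*g
f(n, O) = 160 + O + n (f(n, O) = (n + O) + 10*(6 + 10) = (O + n) + 10*16 = (O + n) + 160 = 160 + O + n)
(-7*(-13 - 13))*(3*(f(1, -5) - 3)) = (-7*(-13 - 13))*(3*((160 - 5 + 1) - 3)) = (-7*(-26))*(3*(156 - 3)) = 182*(3*153) = 182*459 = 83538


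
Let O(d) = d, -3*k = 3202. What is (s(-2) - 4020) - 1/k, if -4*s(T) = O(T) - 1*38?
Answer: -12840017/3202 ≈ -4010.0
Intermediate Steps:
k = -3202/3 (k = -1/3*3202 = -3202/3 ≈ -1067.3)
s(T) = 19/2 - T/4 (s(T) = -(T - 1*38)/4 = -(T - 38)/4 = -(-38 + T)/4 = 19/2 - T/4)
(s(-2) - 4020) - 1/k = ((19/2 - 1/4*(-2)) - 4020) - 1/(-3202/3) = ((19/2 + 1/2) - 4020) - 1*(-3/3202) = (10 - 4020) + 3/3202 = -4010 + 3/3202 = -12840017/3202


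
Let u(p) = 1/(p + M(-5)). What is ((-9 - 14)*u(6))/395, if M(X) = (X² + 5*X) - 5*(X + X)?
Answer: -23/22120 ≈ -0.0010398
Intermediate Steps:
M(X) = X² - 5*X (M(X) = (X² + 5*X) - 10*X = X² - 5*X)
u(p) = 1/(50 + p) (u(p) = 1/(p - 5*(-5 - 5)) = 1/(p - 5*(-10)) = 1/(p + 50) = 1/(50 + p))
((-9 - 14)*u(6))/395 = ((-9 - 14)/(50 + 6))/395 = -23/56*(1/395) = -23*1/56*(1/395) = -23/56*1/395 = -23/22120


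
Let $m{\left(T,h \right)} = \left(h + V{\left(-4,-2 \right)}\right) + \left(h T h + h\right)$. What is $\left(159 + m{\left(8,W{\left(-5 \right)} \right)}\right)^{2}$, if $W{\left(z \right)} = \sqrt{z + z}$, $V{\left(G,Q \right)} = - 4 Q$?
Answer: $7529 + 348 i \sqrt{10} \approx 7529.0 + 1100.5 i$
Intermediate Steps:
$W{\left(z \right)} = \sqrt{2} \sqrt{z}$ ($W{\left(z \right)} = \sqrt{2 z} = \sqrt{2} \sqrt{z}$)
$m{\left(T,h \right)} = 8 + 2 h + T h^{2}$ ($m{\left(T,h \right)} = \left(h - -8\right) + \left(h T h + h\right) = \left(h + 8\right) + \left(T h h + h\right) = \left(8 + h\right) + \left(T h^{2} + h\right) = \left(8 + h\right) + \left(h + T h^{2}\right) = 8 + 2 h + T h^{2}$)
$\left(159 + m{\left(8,W{\left(-5 \right)} \right)}\right)^{2} = \left(159 + \left(8 + 2 \sqrt{2} \sqrt{-5} + 8 \left(\sqrt{2} \sqrt{-5}\right)^{2}\right)\right)^{2} = \left(159 + \left(8 + 2 \sqrt{2} i \sqrt{5} + 8 \left(\sqrt{2} i \sqrt{5}\right)^{2}\right)\right)^{2} = \left(159 + \left(8 + 2 i \sqrt{10} + 8 \left(i \sqrt{10}\right)^{2}\right)\right)^{2} = \left(159 + \left(8 + 2 i \sqrt{10} + 8 \left(-10\right)\right)\right)^{2} = \left(159 + \left(8 + 2 i \sqrt{10} - 80\right)\right)^{2} = \left(159 - \left(72 - 2 i \sqrt{10}\right)\right)^{2} = \left(87 + 2 i \sqrt{10}\right)^{2}$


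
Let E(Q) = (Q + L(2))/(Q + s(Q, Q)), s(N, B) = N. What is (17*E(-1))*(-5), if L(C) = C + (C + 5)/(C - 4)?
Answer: -425/4 ≈ -106.25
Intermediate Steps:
L(C) = C + (5 + C)/(-4 + C)
E(Q) = (-3/2 + Q)/(2*Q) (E(Q) = (Q + (5 + 2**2 - 3*2)/(-4 + 2))/(Q + Q) = (Q + (5 + 4 - 6)/(-2))/((2*Q)) = (Q - 1/2*3)*(1/(2*Q)) = (Q - 3/2)*(1/(2*Q)) = (-3/2 + Q)*(1/(2*Q)) = (-3/2 + Q)/(2*Q))
(17*E(-1))*(-5) = (17*((1/4)*(-3 + 2*(-1))/(-1)))*(-5) = (17*((1/4)*(-1)*(-3 - 2)))*(-5) = (17*((1/4)*(-1)*(-5)))*(-5) = (17*(5/4))*(-5) = (85/4)*(-5) = -425/4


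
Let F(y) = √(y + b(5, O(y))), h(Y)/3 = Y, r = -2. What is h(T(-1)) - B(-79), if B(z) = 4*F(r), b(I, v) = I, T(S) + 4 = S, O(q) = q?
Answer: -15 - 4*√3 ≈ -21.928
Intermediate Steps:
T(S) = -4 + S
h(Y) = 3*Y
F(y) = √(5 + y) (F(y) = √(y + 5) = √(5 + y))
B(z) = 4*√3 (B(z) = 4*√(5 - 2) = 4*√3)
h(T(-1)) - B(-79) = 3*(-4 - 1) - 4*√3 = 3*(-5) - 4*√3 = -15 - 4*√3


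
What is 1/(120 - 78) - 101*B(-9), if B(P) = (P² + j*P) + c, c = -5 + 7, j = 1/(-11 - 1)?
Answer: -710533/84 ≈ -8458.7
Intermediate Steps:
j = -1/12 (j = 1/(-12) = -1/12 ≈ -0.083333)
c = 2
B(P) = 2 + P² - P/12 (B(P) = (P² - P/12) + 2 = 2 + P² - P/12)
1/(120 - 78) - 101*B(-9) = 1/(120 - 78) - 101*(2 + (-9)² - 1/12*(-9)) = 1/42 - 101*(2 + 81 + ¾) = 1/42 - 101*335/4 = 1/42 - 33835/4 = -710533/84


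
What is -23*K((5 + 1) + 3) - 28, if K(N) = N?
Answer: -235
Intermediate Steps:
-23*K((5 + 1) + 3) - 28 = -23*((5 + 1) + 3) - 28 = -23*(6 + 3) - 28 = -23*9 - 28 = -207 - 28 = -235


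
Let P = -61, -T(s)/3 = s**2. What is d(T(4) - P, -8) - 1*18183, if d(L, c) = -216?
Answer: -18399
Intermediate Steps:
T(s) = -3*s**2
d(T(4) - P, -8) - 1*18183 = -216 - 1*18183 = -216 - 18183 = -18399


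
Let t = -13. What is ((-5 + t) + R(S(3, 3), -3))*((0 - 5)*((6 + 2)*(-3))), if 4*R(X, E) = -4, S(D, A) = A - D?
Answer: -2280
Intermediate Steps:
R(X, E) = -1 (R(X, E) = (1/4)*(-4) = -1)
((-5 + t) + R(S(3, 3), -3))*((0 - 5)*((6 + 2)*(-3))) = ((-5 - 13) - 1)*((0 - 5)*((6 + 2)*(-3))) = (-18 - 1)*(-40*(-3)) = -(-95)*(-24) = -19*120 = -2280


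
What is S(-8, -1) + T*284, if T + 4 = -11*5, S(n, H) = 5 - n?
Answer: -16743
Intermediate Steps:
T = -59 (T = -4 - 11*5 = -4 - 55 = -59)
S(-8, -1) + T*284 = (5 - 1*(-8)) - 59*284 = (5 + 8) - 16756 = 13 - 16756 = -16743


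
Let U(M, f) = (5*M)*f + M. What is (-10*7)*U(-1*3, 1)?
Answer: 1260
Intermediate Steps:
U(M, f) = M + 5*M*f (U(M, f) = 5*M*f + M = M + 5*M*f)
(-10*7)*U(-1*3, 1) = (-10*7)*((-1*3)*(1 + 5*1)) = -(-210)*(1 + 5) = -(-210)*6 = -70*(-18) = 1260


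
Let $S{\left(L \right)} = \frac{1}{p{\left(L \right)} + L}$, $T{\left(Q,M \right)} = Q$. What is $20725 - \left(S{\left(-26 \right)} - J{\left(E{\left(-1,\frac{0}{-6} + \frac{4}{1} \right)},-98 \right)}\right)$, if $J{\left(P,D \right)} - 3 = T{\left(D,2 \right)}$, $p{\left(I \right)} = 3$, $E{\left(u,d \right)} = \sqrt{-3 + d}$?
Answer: $\frac{474491}{23} \approx 20630.0$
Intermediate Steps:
$J{\left(P,D \right)} = 3 + D$
$S{\left(L \right)} = \frac{1}{3 + L}$
$20725 - \left(S{\left(-26 \right)} - J{\left(E{\left(-1,\frac{0}{-6} + \frac{4}{1} \right)},-98 \right)}\right) = 20725 - \left(\frac{1}{3 - 26} - \left(3 - 98\right)\right) = 20725 - \left(\frac{1}{-23} - -95\right) = 20725 - \left(- \frac{1}{23} + 95\right) = 20725 - \frac{2184}{23} = \frac{474491}{23}$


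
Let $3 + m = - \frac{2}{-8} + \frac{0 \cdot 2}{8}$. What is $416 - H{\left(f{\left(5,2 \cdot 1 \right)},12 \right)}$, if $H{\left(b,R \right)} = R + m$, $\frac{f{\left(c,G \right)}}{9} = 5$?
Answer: $\frac{1627}{4} \approx 406.75$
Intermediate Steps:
$f{\left(c,G \right)} = 45$ ($f{\left(c,G \right)} = 9 \cdot 5 = 45$)
$m = - \frac{11}{4}$ ($m = -3 + \left(- \frac{2}{-8} + \frac{0 \cdot 2}{8}\right) = -3 + \left(\left(-2\right) \left(- \frac{1}{8}\right) + 0 \cdot \frac{1}{8}\right) = -3 + \left(\frac{1}{4} + 0\right) = -3 + \frac{1}{4} = - \frac{11}{4} \approx -2.75$)
$H{\left(b,R \right)} = - \frac{11}{4} + R$ ($H{\left(b,R \right)} = R - \frac{11}{4} = - \frac{11}{4} + R$)
$416 - H{\left(f{\left(5,2 \cdot 1 \right)},12 \right)} = 416 - \left(- \frac{11}{4} + 12\right) = 416 - \frac{37}{4} = \frac{1627}{4}$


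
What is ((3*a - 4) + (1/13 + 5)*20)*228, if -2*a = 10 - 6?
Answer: 271320/13 ≈ 20871.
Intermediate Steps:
a = -2 (a = -(10 - 6)/2 = -1/2*4 = -2)
((3*a - 4) + (1/13 + 5)*20)*228 = ((3*(-2) - 4) + (1/13 + 5)*20)*228 = ((-6 - 4) + (1/13 + 5)*20)*228 = (-10 + (66/13)*20)*228 = (-10 + 1320/13)*228 = (1190/13)*228 = 271320/13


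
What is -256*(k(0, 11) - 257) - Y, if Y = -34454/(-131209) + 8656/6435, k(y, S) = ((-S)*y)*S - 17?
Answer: 4555640007782/64948455 ≈ 70142.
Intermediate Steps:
k(y, S) = -17 - y*S² (k(y, S) = (-S*y)*S - 17 = -y*S² - 17 = -17 - y*S²)
Y = 104419738/64948455 (Y = -34454*(-1/131209) + 8656*(1/6435) = 34454/131209 + 8656/6435 = 104419738/64948455 ≈ 1.6077)
-256*(k(0, 11) - 257) - Y = -256*((-17 - 1*0*11²) - 257) - 1*104419738/64948455 = -256*((-17 - 1*0*121) - 257) - 104419738/64948455 = -256*((-17 + 0) - 257) - 104419738/64948455 = -256*(-17 - 257) - 104419738/64948455 = -256*(-274) - 104419738/64948455 = 70144 - 104419738/64948455 = 4555640007782/64948455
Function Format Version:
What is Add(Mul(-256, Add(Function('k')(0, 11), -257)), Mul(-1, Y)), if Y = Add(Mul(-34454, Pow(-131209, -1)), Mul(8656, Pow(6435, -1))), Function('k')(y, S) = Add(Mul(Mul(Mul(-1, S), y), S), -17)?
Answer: Rational(4555640007782, 64948455) ≈ 70142.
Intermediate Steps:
Function('k')(y, S) = Add(-17, Mul(-1, y, Pow(S, 2))) (Function('k')(y, S) = Add(Mul(Mul(-1, S, y), S), -17) = Add(Mul(-1, y, Pow(S, 2)), -17) = Add(-17, Mul(-1, y, Pow(S, 2))))
Y = Rational(104419738, 64948455) (Y = Add(Mul(-34454, Rational(-1, 131209)), Mul(8656, Rational(1, 6435))) = Add(Rational(34454, 131209), Rational(8656, 6435)) = Rational(104419738, 64948455) ≈ 1.6077)
Add(Mul(-256, Add(Function('k')(0, 11), -257)), Mul(-1, Y)) = Add(Mul(-256, Add(Add(-17, Mul(-1, 0, Pow(11, 2))), -257)), Mul(-1, Rational(104419738, 64948455))) = Add(Mul(-256, Add(Add(-17, Mul(-1, 0, 121)), -257)), Rational(-104419738, 64948455)) = Add(Mul(-256, Add(Add(-17, 0), -257)), Rational(-104419738, 64948455)) = Add(Mul(-256, Add(-17, -257)), Rational(-104419738, 64948455)) = Add(Mul(-256, -274), Rational(-104419738, 64948455)) = Add(70144, Rational(-104419738, 64948455)) = Rational(4555640007782, 64948455)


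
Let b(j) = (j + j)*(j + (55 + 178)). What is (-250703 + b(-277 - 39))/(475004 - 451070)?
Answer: -198247/23934 ≈ -8.2831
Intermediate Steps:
b(j) = 2*j*(233 + j) (b(j) = (2*j)*(j + 233) = (2*j)*(233 + j) = 2*j*(233 + j))
(-250703 + b(-277 - 39))/(475004 - 451070) = (-250703 + 2*(-277 - 39)*(233 + (-277 - 39)))/(475004 - 451070) = (-250703 + 2*(-316)*(233 - 316))/23934 = (-250703 + 2*(-316)*(-83))*(1/23934) = (-250703 + 52456)*(1/23934) = -198247*1/23934 = -198247/23934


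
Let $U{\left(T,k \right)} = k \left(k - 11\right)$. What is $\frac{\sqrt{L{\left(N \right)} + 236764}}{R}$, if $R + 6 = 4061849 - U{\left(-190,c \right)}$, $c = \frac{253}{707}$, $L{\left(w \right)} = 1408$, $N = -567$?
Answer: $\frac{999698 \sqrt{59543}}{2030310065279} \approx 0.00012015$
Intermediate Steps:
$c = \frac{253}{707}$ ($c = 253 \cdot \frac{1}{707} = \frac{253}{707} \approx 0.35785$)
$U{\left(T,k \right)} = k \left(-11 + k\right)$
$R = \frac{2030310065279}{499849}$ ($R = -6 + \left(4061849 - \frac{253 \left(-11 + \frac{253}{707}\right)}{707}\right) = -6 + \left(4061849 - \frac{253}{707} \left(- \frac{7524}{707}\right)\right) = -6 + \left(4061849 - - \frac{1903572}{499849}\right) = -6 + \left(4061849 + \frac{1903572}{499849}\right) = -6 + \frac{2030313064373}{499849} = \frac{2030310065279}{499849} \approx 4.0618 \cdot 10^{6}$)
$\frac{\sqrt{L{\left(N \right)} + 236764}}{R} = \frac{\sqrt{1408 + 236764}}{\frac{2030310065279}{499849}} = \sqrt{238172} \cdot \frac{499849}{2030310065279} = 2 \sqrt{59543} \cdot \frac{499849}{2030310065279} = \frac{999698 \sqrt{59543}}{2030310065279}$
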